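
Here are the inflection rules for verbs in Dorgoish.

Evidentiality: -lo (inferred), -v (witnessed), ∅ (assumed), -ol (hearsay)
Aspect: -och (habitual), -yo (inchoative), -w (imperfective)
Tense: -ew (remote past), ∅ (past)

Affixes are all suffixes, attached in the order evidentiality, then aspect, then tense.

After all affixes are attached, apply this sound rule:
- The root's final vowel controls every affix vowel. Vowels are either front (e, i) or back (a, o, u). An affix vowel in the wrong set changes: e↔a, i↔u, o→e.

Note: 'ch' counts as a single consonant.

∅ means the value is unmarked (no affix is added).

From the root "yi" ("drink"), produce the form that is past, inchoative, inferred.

Attach evidentiality inferred -lo → yilo.
Attach aspect inchoative -yo → yiloyo.
tense = past: zero marking, form stays yiloyo.
Apply vowel harmony: yiloyo → yileye.

yileye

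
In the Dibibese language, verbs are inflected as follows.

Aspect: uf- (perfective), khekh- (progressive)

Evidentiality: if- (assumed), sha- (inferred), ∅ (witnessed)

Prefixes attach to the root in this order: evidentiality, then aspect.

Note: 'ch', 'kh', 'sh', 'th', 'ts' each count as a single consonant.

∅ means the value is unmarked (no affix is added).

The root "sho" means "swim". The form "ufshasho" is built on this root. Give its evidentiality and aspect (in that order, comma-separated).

inferred, perfective

Segment: uf-sha-sho.
evidentiality: sha- → inferred.
aspect: uf- → perfective.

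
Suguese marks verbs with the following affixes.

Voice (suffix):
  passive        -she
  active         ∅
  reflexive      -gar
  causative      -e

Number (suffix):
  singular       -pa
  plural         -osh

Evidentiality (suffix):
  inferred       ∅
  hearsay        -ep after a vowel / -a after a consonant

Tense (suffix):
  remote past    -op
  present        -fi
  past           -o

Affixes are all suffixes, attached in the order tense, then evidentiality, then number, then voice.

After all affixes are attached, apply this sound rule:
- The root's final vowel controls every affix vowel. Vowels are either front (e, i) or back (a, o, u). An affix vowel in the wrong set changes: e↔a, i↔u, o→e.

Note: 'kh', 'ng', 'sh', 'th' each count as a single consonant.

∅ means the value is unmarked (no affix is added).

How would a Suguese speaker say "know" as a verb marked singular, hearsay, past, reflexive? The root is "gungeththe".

Attach tense past -o → gungeththeo.
Attach evidentiality hearsay -ep (after vowel 'o') → gungeththeoep.
Attach number singular -pa → gungeththeoeppa.
Attach voice reflexive -gar → gungeththeoeppagar.
Apply vowel harmony: gungeththeoeppagar → gungeththeeeppeger.

gungeththeeeppeger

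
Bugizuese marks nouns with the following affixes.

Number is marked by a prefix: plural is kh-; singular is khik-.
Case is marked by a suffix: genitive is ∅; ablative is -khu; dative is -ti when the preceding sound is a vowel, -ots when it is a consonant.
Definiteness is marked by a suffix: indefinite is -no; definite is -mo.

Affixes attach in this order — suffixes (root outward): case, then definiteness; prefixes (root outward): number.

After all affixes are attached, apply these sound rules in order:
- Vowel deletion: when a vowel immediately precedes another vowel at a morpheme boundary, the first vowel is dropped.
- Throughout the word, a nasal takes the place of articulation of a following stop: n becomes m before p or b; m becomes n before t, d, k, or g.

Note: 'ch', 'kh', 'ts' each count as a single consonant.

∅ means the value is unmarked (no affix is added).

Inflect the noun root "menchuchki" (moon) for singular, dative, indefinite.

Attach number singular khik- → khikmenchuchki.
Attach case dative -ti (after vowel 'i') → khikmenchuchkiti.
Attach definiteness indefinite -no → khikmenchuchkitino.
Vowel deletion: no change.
Nasal assimilation: no change.

khikmenchuchkitino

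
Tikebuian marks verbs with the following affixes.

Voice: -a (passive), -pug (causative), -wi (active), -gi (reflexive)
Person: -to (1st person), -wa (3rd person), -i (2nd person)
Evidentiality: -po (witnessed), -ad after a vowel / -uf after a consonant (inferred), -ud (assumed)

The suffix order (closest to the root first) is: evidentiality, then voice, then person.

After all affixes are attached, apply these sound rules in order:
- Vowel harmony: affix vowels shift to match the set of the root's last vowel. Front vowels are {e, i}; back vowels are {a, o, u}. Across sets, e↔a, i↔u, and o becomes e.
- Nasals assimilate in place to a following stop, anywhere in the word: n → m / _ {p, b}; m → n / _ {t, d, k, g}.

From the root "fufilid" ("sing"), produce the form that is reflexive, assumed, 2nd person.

fufilididgii

Attach evidentiality assumed -ud → fufilidud.
Attach voice reflexive -gi → fufilidudgi.
Attach person 2nd person -i → fufilidudgii.
Apply vowel harmony: fufilidudgii → fufilididgii.
Nasal assimilation: no change.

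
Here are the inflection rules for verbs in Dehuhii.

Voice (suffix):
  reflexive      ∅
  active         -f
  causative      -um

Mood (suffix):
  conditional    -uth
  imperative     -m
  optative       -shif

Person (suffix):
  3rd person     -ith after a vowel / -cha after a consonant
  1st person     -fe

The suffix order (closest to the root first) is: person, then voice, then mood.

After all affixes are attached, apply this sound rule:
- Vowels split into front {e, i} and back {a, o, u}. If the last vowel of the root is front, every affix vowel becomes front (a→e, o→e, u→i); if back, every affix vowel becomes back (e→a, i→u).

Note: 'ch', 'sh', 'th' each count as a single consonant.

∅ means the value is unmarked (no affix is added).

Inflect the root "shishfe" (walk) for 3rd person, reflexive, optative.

shishfeithshif

Attach person 3rd person -ith (after vowel 'e') → shishfeith.
voice = reflexive: zero marking, form stays shishfeith.
Attach mood optative -shif → shishfeithshif.
Vowel harmony: no change.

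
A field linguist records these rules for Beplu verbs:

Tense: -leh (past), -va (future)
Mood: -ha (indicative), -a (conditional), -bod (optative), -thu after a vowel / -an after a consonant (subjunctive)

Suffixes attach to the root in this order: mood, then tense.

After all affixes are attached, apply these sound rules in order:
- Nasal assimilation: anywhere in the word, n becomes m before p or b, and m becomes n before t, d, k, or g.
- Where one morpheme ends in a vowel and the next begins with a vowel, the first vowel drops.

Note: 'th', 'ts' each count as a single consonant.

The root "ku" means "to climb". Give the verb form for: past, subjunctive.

kuthuleh

Attach mood subjunctive -thu (after vowel 'u') → kuthu.
Attach tense past -leh → kuthuleh.
Nasal assimilation: no change.
Vowel deletion: no change.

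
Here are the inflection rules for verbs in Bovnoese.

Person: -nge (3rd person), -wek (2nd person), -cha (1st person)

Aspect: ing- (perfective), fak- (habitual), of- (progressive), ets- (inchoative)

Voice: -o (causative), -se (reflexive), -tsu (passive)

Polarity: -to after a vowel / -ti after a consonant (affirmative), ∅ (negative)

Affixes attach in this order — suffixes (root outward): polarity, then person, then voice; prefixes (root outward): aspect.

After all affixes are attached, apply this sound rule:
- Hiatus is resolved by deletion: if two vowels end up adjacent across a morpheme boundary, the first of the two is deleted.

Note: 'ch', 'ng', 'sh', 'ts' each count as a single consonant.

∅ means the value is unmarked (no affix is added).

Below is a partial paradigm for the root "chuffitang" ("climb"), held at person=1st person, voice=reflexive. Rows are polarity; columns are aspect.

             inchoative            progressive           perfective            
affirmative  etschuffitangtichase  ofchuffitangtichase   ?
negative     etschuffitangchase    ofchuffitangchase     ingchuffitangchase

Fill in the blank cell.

ingchuffitangtichase

Attach polarity affirmative -ti (after consonant 'ng') → chuffitangti.
Attach person 1st person -cha → chuffitangticha.
Attach voice reflexive -se → chuffitangtichase.
Attach aspect perfective ing- → ingchuffitangtichase.
Vowel deletion: no change.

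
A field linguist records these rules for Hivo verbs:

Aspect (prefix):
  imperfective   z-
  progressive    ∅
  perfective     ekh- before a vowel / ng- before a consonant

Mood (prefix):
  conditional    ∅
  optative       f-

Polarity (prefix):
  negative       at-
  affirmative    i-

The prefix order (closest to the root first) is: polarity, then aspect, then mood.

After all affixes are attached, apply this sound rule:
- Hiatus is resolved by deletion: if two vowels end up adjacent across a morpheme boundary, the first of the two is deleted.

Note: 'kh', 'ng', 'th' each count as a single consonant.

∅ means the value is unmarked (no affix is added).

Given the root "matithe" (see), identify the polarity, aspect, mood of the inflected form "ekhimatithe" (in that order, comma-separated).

affirmative, perfective, conditional

Segment: ekh-i-matithe.
polarity: i- → affirmative.
aspect: ekh/ng- → perfective.
mood: ∅ → conditional.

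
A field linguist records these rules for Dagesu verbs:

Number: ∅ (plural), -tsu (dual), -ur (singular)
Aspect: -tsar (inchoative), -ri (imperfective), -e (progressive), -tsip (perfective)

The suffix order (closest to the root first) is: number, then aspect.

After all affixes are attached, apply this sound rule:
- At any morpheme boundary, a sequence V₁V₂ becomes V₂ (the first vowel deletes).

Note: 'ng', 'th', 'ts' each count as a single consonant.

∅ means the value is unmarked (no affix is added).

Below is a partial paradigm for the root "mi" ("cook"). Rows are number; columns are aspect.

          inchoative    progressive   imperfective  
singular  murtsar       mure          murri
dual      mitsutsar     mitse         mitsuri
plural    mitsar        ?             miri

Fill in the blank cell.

number = plural: zero marking, form stays mi.
Attach aspect progressive -e → mie.
Apply vowel deletion: mie → me.

me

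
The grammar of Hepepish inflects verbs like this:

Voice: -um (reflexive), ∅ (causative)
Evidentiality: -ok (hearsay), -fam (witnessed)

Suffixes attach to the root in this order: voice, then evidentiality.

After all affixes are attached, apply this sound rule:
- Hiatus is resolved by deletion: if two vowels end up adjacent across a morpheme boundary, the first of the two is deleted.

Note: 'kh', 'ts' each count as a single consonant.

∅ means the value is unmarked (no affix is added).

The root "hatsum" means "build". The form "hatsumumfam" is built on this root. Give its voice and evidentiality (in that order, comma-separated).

Segment: hatsum-um-fam.
voice: -um → reflexive.
evidentiality: -fam → witnessed.

reflexive, witnessed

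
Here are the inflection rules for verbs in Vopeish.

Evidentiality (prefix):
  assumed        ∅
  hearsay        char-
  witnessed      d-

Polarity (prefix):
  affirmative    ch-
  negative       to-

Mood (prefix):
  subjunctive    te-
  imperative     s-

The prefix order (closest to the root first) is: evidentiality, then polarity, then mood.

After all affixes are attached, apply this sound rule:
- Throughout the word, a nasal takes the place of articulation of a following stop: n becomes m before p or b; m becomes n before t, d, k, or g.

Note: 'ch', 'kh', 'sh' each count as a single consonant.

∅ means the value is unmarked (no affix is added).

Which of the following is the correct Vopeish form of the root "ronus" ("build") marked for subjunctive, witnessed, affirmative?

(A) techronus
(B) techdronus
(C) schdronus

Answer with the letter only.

B

Attach evidentiality witnessed d- → dronus.
Attach polarity affirmative ch- → chdronus.
Attach mood subjunctive te- → techdronus.
Nasal assimilation: no change.
So the correct form is techdronus, option (B).
(C) schdronus is wrong: it uses imperative instead of subjunctive for mood.
(A) techronus is wrong: it uses assumed instead of witnessed for evidentiality.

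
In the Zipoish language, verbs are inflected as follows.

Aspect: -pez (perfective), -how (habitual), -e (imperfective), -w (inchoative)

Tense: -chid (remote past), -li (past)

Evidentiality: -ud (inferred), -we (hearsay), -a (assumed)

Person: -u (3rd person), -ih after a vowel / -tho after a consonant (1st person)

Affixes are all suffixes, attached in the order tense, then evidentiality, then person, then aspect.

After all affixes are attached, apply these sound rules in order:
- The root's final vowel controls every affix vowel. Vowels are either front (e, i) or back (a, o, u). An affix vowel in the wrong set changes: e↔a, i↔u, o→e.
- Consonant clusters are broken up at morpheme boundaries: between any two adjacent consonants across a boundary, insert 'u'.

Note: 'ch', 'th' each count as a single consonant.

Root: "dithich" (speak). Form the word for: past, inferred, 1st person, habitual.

dithichuliiduthehew

Attach tense past -li → dithichli.
Attach evidentiality inferred -ud → dithichliud.
Attach person 1st person -tho (after consonant 'd') → dithichliudtho.
Attach aspect habitual -how → dithichliudthohow.
Apply vowel harmony: dithichliudthohow → dithichliidthehew.
Apply epenthesis: dithichliidthehew → dithichuliiduthehew.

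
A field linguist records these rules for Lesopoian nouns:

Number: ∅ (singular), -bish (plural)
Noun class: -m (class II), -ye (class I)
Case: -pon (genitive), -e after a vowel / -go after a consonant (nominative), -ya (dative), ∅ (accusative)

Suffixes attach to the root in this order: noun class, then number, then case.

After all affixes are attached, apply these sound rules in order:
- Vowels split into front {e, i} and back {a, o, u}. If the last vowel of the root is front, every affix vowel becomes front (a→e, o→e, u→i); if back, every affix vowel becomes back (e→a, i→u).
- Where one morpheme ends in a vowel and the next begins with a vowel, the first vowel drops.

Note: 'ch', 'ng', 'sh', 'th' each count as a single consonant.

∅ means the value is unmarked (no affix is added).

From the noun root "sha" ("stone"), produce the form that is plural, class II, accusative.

shambush

Attach noun class class II -m → sham.
Attach number plural -bish → shambish.
case = accusative: zero marking, form stays shambish.
Apply vowel harmony: shambish → shambush.
Vowel deletion: no change.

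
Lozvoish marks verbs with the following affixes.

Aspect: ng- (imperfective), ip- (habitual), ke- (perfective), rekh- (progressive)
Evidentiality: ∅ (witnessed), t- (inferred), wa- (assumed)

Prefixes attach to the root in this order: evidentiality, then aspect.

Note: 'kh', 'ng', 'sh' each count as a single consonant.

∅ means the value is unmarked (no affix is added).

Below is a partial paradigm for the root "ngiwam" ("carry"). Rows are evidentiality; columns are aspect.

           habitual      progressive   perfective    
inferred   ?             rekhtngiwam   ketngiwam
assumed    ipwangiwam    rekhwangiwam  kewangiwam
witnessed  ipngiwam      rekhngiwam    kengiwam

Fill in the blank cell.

iptngiwam

Attach evidentiality inferred t- → tngiwam.
Attach aspect habitual ip- → iptngiwam.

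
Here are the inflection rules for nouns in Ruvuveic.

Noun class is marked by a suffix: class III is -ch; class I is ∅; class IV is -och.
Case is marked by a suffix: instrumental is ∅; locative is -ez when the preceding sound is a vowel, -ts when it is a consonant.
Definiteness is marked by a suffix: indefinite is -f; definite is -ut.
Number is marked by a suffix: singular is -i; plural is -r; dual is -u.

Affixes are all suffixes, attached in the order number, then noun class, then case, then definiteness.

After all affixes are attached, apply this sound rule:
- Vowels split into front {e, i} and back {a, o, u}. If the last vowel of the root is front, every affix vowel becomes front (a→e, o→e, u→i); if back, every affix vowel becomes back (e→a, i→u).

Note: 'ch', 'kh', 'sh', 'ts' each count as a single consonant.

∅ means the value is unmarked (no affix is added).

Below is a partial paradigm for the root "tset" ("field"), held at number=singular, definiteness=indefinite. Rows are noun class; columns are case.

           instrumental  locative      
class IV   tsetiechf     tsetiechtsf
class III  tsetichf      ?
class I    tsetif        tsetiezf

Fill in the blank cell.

tsetichtsf

Attach number singular -i → tseti.
Attach noun class class III -ch → tsetich.
Attach case locative -ts (after consonant 'ch') → tsetichts.
Attach definiteness indefinite -f → tsetichtsf.
Vowel harmony: no change.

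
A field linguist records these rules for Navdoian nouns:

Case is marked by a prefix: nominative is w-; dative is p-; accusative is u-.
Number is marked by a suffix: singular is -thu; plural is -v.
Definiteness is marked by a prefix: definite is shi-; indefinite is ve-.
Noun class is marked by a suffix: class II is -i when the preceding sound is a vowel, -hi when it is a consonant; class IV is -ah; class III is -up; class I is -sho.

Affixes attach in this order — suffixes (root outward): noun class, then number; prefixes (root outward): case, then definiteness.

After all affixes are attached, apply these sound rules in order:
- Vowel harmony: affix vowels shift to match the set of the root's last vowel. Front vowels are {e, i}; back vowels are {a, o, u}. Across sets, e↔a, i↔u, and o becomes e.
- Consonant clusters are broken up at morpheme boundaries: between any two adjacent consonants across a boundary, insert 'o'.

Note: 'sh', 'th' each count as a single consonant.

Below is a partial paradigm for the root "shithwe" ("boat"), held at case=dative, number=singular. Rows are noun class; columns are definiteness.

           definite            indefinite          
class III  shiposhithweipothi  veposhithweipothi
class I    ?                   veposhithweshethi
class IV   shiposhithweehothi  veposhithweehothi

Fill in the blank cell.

shiposhithweshethi

Attach case dative p- → pshithwe.
Attach definiteness definite shi- → shipshithwe.
Attach noun class class I -sho → shipshithwesho.
Attach number singular -thu → shipshithweshothu.
Apply vowel harmony: shipshithweshothu → shipshithweshethi.
Apply epenthesis: shipshithweshethi → shiposhithweshethi.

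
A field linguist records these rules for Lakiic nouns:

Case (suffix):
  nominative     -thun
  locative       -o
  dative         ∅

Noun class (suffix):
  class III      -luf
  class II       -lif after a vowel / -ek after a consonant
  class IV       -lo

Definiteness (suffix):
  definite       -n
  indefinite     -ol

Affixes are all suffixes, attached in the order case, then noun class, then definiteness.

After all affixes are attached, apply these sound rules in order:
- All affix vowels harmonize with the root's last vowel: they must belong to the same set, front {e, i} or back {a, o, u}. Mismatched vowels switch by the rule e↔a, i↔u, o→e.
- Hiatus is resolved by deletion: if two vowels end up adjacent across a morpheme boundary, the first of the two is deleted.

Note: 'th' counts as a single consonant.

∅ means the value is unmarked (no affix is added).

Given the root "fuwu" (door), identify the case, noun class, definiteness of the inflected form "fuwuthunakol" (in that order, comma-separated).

Segment: fuwu-thun-ek-ol.
case: -thun → nominative.
noun class: -lif/ek → class II.
definiteness: -ol → indefinite.

nominative, class II, indefinite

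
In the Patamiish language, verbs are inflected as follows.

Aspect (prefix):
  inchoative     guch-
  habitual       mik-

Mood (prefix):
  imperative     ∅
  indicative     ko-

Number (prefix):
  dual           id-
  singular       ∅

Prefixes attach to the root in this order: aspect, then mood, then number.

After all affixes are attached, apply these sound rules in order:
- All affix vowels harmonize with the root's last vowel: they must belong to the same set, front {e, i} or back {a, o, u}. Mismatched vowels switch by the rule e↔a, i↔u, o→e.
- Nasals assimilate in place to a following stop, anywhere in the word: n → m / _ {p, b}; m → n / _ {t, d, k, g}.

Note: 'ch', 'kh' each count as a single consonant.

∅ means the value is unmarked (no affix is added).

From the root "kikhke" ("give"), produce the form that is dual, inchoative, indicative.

idkegichkikhke

Attach aspect inchoative guch- → guchkikhke.
Attach mood indicative ko- → koguchkikhke.
Attach number dual id- → idkoguchkikhke.
Apply vowel harmony: idkoguchkikhke → idkegichkikhke.
Nasal assimilation: no change.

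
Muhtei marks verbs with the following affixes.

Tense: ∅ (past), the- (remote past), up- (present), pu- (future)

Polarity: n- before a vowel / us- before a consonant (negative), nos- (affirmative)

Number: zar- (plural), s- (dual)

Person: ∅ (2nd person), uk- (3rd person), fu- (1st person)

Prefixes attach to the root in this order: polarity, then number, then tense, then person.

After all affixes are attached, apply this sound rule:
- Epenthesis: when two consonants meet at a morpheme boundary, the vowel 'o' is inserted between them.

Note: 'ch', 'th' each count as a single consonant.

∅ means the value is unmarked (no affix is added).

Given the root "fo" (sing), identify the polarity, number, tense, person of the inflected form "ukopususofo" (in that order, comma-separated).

Segment: uk-pu-s-us-fo.
polarity: n/us- → negative.
number: s- → dual.
tense: pu- → future.
person: uk- → 3rd person.

negative, dual, future, 3rd person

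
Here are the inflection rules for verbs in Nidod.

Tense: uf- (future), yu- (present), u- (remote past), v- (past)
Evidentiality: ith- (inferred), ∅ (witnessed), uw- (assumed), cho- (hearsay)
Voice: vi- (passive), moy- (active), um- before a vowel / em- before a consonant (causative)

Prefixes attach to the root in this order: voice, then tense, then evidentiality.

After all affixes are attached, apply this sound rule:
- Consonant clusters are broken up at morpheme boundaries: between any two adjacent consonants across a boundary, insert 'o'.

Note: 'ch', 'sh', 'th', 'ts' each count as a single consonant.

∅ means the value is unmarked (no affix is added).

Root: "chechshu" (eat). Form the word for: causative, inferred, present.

ithoyuemochechshu

Attach voice causative em- (before consonant 'ch') → emchechshu.
Attach tense present yu- → yuemchechshu.
Attach evidentiality inferred ith- → ithyuemchechshu.
Apply epenthesis: ithyuemchechshu → ithoyuemochechshu.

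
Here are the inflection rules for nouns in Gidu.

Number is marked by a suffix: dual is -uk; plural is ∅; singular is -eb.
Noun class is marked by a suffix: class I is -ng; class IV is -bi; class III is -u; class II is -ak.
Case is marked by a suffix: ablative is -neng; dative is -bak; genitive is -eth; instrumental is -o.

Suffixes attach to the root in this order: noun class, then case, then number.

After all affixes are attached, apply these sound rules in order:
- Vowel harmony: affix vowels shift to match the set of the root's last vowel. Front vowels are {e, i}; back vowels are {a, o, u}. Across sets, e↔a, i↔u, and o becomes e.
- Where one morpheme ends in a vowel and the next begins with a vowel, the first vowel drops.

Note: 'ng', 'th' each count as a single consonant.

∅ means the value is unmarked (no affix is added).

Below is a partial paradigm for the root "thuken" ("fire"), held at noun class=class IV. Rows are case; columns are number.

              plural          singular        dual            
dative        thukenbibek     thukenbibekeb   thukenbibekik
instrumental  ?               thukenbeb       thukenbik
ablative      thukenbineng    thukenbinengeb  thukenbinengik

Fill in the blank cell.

thukenbe

Attach noun class class IV -bi → thukenbi.
Attach case instrumental -o → thukenbio.
number = plural: zero marking, form stays thukenbio.
Apply vowel harmony: thukenbio → thukenbie.
Apply vowel deletion: thukenbie → thukenbe.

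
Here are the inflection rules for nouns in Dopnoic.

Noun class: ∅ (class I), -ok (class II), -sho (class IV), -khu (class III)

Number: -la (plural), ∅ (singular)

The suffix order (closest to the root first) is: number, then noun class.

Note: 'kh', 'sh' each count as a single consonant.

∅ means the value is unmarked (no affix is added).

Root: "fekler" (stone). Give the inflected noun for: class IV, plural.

feklerlasho

Attach number plural -la → feklerla.
Attach noun class class IV -sho → feklerlasho.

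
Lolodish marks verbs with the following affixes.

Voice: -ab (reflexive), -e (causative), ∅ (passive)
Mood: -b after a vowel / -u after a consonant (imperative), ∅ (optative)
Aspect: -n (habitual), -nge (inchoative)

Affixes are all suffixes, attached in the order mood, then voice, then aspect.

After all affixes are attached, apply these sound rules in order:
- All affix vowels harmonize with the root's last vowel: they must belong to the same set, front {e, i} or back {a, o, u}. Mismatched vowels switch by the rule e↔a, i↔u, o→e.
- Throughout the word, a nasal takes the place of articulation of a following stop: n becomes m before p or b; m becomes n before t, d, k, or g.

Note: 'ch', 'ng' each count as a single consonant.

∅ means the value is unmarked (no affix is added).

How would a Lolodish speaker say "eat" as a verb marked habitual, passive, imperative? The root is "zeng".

Attach mood imperative -u (after consonant 'ng') → zengu.
voice = passive: zero marking, form stays zengu.
Attach aspect habitual -n → zengun.
Apply vowel harmony: zengun → zengin.
Nasal assimilation: no change.

zengin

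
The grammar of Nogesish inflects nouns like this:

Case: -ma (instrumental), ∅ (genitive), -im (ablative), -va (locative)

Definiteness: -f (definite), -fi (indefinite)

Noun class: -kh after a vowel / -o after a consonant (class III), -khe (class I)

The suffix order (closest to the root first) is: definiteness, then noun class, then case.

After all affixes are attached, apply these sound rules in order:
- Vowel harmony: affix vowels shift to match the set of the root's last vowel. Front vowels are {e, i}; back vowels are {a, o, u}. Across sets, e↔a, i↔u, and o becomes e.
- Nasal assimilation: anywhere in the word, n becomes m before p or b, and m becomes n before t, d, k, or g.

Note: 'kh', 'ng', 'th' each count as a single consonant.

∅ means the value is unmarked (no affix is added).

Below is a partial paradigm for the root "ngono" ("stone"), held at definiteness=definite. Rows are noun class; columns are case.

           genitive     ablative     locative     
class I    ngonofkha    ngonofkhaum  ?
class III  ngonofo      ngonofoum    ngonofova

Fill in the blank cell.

ngonofkhava

Attach definiteness definite -f → ngonof.
Attach noun class class I -khe → ngonofkhe.
Attach case locative -va → ngonofkheva.
Apply vowel harmony: ngonofkheva → ngonofkhava.
Nasal assimilation: no change.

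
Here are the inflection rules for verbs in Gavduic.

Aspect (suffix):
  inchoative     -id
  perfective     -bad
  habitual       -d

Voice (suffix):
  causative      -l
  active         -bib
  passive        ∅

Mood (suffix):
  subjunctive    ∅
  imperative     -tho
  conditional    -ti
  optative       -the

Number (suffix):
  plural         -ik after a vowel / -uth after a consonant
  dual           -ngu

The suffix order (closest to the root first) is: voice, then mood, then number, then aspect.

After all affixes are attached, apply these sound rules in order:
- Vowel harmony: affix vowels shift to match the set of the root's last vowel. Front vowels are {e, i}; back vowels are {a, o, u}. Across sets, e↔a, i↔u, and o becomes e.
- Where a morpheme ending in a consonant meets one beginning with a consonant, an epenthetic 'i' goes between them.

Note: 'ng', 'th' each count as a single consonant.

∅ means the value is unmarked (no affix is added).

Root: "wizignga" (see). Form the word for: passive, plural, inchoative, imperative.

voice = passive: zero marking, form stays wizignga.
Attach mood imperative -tho → wizigngatho.
Attach number plural -ik (after vowel 'o') → wizigngathoik.
Attach aspect inchoative -id → wizigngathoikid.
Apply vowel harmony: wizigngathoikid → wizigngathoukud.
Epenthesis: no change.

wizigngathoukud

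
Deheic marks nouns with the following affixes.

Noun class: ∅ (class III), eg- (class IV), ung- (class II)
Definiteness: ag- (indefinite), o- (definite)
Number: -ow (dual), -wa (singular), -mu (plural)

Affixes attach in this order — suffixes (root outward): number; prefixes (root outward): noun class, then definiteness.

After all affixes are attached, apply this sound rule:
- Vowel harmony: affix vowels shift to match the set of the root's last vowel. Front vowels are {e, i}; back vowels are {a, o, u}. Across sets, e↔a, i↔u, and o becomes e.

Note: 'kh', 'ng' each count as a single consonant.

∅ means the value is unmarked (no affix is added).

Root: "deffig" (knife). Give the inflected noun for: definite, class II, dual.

Attach noun class class II ung- → ungdeffig.
Attach number dual -ow → ungdeffigow.
Attach definiteness definite o- → oungdeffigow.
Apply vowel harmony: oungdeffigow → eingdeffigew.

eingdeffigew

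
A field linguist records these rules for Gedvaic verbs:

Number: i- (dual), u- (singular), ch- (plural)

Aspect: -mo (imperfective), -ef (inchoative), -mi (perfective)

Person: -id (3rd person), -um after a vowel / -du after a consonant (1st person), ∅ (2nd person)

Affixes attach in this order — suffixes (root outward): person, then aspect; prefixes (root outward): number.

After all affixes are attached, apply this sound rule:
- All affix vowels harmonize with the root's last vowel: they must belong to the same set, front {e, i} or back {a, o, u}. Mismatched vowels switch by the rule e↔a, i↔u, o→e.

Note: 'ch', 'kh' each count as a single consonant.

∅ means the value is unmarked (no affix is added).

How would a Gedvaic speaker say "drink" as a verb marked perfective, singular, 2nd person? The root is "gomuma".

ugomumamu

person = 2nd person: zero marking, form stays gomuma.
Attach aspect perfective -mi → gomumami.
Attach number singular u- → ugomumami.
Apply vowel harmony: ugomumami → ugomumamu.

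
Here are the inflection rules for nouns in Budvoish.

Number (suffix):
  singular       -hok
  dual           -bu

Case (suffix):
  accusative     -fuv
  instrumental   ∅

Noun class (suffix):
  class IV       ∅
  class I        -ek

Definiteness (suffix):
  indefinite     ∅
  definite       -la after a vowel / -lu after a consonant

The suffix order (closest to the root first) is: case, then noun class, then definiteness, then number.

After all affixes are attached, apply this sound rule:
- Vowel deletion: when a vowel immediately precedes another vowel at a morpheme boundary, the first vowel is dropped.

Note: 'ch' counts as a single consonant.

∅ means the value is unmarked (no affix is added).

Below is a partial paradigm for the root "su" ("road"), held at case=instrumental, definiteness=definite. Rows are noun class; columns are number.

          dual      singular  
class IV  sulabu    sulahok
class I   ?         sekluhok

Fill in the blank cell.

case = instrumental: zero marking, form stays su.
Attach noun class class I -ek → suek.
Attach definiteness definite -lu (after consonant 'k') → sueklu.
Attach number dual -bu → sueklubu.
Apply vowel deletion: sueklubu → seklubu.

seklubu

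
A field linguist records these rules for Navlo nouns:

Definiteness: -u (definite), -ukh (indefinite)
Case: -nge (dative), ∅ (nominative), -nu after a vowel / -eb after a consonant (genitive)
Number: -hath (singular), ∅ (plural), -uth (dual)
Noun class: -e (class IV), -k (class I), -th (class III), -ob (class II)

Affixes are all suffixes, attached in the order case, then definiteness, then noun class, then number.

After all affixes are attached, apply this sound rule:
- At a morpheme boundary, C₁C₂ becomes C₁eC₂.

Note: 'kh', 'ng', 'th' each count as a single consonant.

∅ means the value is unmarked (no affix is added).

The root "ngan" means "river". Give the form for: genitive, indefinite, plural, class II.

nganebukhob

Attach case genitive -eb (after consonant 'n') → nganeb.
Attach definiteness indefinite -ukh → nganebukh.
Attach noun class class II -ob → nganebukhob.
number = plural: zero marking, form stays nganebukhob.
Epenthesis: no change.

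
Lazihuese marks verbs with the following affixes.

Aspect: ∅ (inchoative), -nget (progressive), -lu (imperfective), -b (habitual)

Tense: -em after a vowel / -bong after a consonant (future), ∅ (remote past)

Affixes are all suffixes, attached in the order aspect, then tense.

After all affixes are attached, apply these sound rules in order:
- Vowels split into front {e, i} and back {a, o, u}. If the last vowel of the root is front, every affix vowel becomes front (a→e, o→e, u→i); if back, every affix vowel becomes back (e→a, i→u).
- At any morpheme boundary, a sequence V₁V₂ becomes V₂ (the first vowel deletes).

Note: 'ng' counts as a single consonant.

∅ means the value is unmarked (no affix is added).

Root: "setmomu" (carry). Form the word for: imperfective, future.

setmomulam

Attach aspect imperfective -lu → setmomulu.
Attach tense future -em (after vowel 'u') → setmomuluem.
Apply vowel harmony: setmomuluem → setmomuluam.
Apply vowel deletion: setmomuluam → setmomulam.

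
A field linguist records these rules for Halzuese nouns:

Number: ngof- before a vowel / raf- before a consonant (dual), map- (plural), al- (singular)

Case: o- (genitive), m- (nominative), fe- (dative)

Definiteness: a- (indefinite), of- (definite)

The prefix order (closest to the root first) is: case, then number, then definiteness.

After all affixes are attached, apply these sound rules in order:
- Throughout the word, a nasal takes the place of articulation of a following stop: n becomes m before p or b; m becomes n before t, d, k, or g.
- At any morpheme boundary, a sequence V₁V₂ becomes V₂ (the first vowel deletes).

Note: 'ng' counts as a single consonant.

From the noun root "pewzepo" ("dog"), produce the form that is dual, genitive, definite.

Attach case genitive o- → opewzepo.
Attach number dual ngof- (before vowel 'o') → ngofopewzepo.
Attach definiteness definite of- → ofngofopewzepo.
Nasal assimilation: no change.
Vowel deletion: no change.

ofngofopewzepo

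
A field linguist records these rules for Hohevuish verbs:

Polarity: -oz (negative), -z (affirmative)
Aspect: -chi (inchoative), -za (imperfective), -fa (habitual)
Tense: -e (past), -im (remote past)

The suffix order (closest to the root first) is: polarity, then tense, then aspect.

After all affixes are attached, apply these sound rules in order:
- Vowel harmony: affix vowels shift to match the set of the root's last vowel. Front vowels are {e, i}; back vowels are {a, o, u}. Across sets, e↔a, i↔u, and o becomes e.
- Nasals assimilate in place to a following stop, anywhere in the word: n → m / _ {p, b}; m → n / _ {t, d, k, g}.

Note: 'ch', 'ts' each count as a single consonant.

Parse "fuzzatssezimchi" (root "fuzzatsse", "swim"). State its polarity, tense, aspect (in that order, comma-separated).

affirmative, remote past, inchoative

Segment: fuzzatsse-z-im-chi.
polarity: -z → affirmative.
tense: -im → remote past.
aspect: -chi → inchoative.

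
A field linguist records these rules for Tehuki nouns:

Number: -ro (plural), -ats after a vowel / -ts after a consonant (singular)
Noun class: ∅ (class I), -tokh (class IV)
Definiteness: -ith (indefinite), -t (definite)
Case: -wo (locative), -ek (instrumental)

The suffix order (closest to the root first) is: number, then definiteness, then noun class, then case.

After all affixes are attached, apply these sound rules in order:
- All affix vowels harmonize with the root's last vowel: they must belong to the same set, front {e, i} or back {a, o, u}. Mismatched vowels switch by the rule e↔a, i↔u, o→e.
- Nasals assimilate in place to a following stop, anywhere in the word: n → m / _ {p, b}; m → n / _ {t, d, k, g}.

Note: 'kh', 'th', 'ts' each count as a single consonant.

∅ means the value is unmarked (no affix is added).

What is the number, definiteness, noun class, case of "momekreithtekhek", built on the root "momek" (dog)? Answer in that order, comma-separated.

plural, indefinite, class IV, instrumental

Segment: momek-ro-ith-tokh-ek.
number: -ro → plural.
definiteness: -ith → indefinite.
noun class: -tokh → class IV.
case: -ek → instrumental.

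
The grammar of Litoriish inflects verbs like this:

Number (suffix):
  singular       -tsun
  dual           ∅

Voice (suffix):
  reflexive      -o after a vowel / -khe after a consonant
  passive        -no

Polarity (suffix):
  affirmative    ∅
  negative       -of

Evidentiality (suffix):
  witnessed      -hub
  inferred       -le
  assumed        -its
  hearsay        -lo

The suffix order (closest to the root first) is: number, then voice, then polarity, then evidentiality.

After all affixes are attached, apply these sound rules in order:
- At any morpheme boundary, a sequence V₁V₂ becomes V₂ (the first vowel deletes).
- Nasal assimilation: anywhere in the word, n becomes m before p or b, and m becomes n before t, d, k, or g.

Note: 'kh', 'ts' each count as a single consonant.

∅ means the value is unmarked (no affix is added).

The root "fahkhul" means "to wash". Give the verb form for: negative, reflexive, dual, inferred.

fahkhulkhofle

number = dual: zero marking, form stays fahkhul.
Attach voice reflexive -khe (after consonant 'l') → fahkhulkhe.
Attach polarity negative -of → fahkhulkheof.
Attach evidentiality inferred -le → fahkhulkheofle.
Apply vowel deletion: fahkhulkheofle → fahkhulkhofle.
Nasal assimilation: no change.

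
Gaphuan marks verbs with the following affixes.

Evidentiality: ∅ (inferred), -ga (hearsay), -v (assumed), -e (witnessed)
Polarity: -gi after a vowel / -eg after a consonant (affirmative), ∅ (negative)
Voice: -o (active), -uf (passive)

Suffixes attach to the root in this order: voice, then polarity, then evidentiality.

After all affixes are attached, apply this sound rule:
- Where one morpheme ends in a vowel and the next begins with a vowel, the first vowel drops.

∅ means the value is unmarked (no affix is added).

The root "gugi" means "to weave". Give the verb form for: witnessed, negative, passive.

gugufe

Attach voice passive -uf → gugiuf.
polarity = negative: zero marking, form stays gugiuf.
Attach evidentiality witnessed -e → gugiufe.
Apply vowel deletion: gugiufe → gugufe.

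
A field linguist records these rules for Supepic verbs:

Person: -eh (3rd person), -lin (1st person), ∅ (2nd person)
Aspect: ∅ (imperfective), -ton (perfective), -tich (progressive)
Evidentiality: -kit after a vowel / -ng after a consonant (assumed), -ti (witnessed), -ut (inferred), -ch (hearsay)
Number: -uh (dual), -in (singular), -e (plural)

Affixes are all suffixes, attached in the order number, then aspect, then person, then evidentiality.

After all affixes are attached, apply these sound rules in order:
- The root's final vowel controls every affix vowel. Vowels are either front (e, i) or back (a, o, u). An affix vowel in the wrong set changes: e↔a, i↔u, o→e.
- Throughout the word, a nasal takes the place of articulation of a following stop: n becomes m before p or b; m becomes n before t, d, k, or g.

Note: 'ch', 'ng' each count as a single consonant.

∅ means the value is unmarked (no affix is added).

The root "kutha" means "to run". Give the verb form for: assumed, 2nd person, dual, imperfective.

kuthauhng

Attach number dual -uh → kuthauh.
aspect = imperfective: zero marking, form stays kuthauh.
person = 2nd person: zero marking, form stays kuthauh.
Attach evidentiality assumed -ng (after consonant 'h') → kuthauhng.
Vowel harmony: no change.
Nasal assimilation: no change.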